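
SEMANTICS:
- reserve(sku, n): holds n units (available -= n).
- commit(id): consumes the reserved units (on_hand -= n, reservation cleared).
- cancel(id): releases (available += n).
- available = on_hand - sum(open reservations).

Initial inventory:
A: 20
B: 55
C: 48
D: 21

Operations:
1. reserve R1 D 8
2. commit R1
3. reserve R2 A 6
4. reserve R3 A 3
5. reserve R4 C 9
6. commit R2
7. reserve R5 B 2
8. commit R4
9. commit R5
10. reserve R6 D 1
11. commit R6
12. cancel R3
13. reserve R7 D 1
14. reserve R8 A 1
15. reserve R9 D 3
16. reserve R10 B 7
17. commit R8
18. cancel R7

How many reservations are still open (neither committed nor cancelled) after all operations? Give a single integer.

Answer: 2

Derivation:
Step 1: reserve R1 D 8 -> on_hand[A=20 B=55 C=48 D=21] avail[A=20 B=55 C=48 D=13] open={R1}
Step 2: commit R1 -> on_hand[A=20 B=55 C=48 D=13] avail[A=20 B=55 C=48 D=13] open={}
Step 3: reserve R2 A 6 -> on_hand[A=20 B=55 C=48 D=13] avail[A=14 B=55 C=48 D=13] open={R2}
Step 4: reserve R3 A 3 -> on_hand[A=20 B=55 C=48 D=13] avail[A=11 B=55 C=48 D=13] open={R2,R3}
Step 5: reserve R4 C 9 -> on_hand[A=20 B=55 C=48 D=13] avail[A=11 B=55 C=39 D=13] open={R2,R3,R4}
Step 6: commit R2 -> on_hand[A=14 B=55 C=48 D=13] avail[A=11 B=55 C=39 D=13] open={R3,R4}
Step 7: reserve R5 B 2 -> on_hand[A=14 B=55 C=48 D=13] avail[A=11 B=53 C=39 D=13] open={R3,R4,R5}
Step 8: commit R4 -> on_hand[A=14 B=55 C=39 D=13] avail[A=11 B=53 C=39 D=13] open={R3,R5}
Step 9: commit R5 -> on_hand[A=14 B=53 C=39 D=13] avail[A=11 B=53 C=39 D=13] open={R3}
Step 10: reserve R6 D 1 -> on_hand[A=14 B=53 C=39 D=13] avail[A=11 B=53 C=39 D=12] open={R3,R6}
Step 11: commit R6 -> on_hand[A=14 B=53 C=39 D=12] avail[A=11 B=53 C=39 D=12] open={R3}
Step 12: cancel R3 -> on_hand[A=14 B=53 C=39 D=12] avail[A=14 B=53 C=39 D=12] open={}
Step 13: reserve R7 D 1 -> on_hand[A=14 B=53 C=39 D=12] avail[A=14 B=53 C=39 D=11] open={R7}
Step 14: reserve R8 A 1 -> on_hand[A=14 B=53 C=39 D=12] avail[A=13 B=53 C=39 D=11] open={R7,R8}
Step 15: reserve R9 D 3 -> on_hand[A=14 B=53 C=39 D=12] avail[A=13 B=53 C=39 D=8] open={R7,R8,R9}
Step 16: reserve R10 B 7 -> on_hand[A=14 B=53 C=39 D=12] avail[A=13 B=46 C=39 D=8] open={R10,R7,R8,R9}
Step 17: commit R8 -> on_hand[A=13 B=53 C=39 D=12] avail[A=13 B=46 C=39 D=8] open={R10,R7,R9}
Step 18: cancel R7 -> on_hand[A=13 B=53 C=39 D=12] avail[A=13 B=46 C=39 D=9] open={R10,R9}
Open reservations: ['R10', 'R9'] -> 2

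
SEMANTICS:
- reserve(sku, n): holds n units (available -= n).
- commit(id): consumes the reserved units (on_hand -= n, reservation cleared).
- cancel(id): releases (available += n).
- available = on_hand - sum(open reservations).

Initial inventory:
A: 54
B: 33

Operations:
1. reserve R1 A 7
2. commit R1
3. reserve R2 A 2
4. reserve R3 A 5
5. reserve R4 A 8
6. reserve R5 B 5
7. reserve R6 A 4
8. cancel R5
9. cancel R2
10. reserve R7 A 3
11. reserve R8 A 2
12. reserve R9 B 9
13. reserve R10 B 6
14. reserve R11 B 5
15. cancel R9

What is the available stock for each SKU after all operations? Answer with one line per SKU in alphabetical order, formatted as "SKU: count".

Answer: A: 25
B: 22

Derivation:
Step 1: reserve R1 A 7 -> on_hand[A=54 B=33] avail[A=47 B=33] open={R1}
Step 2: commit R1 -> on_hand[A=47 B=33] avail[A=47 B=33] open={}
Step 3: reserve R2 A 2 -> on_hand[A=47 B=33] avail[A=45 B=33] open={R2}
Step 4: reserve R3 A 5 -> on_hand[A=47 B=33] avail[A=40 B=33] open={R2,R3}
Step 5: reserve R4 A 8 -> on_hand[A=47 B=33] avail[A=32 B=33] open={R2,R3,R4}
Step 6: reserve R5 B 5 -> on_hand[A=47 B=33] avail[A=32 B=28] open={R2,R3,R4,R5}
Step 7: reserve R6 A 4 -> on_hand[A=47 B=33] avail[A=28 B=28] open={R2,R3,R4,R5,R6}
Step 8: cancel R5 -> on_hand[A=47 B=33] avail[A=28 B=33] open={R2,R3,R4,R6}
Step 9: cancel R2 -> on_hand[A=47 B=33] avail[A=30 B=33] open={R3,R4,R6}
Step 10: reserve R7 A 3 -> on_hand[A=47 B=33] avail[A=27 B=33] open={R3,R4,R6,R7}
Step 11: reserve R8 A 2 -> on_hand[A=47 B=33] avail[A=25 B=33] open={R3,R4,R6,R7,R8}
Step 12: reserve R9 B 9 -> on_hand[A=47 B=33] avail[A=25 B=24] open={R3,R4,R6,R7,R8,R9}
Step 13: reserve R10 B 6 -> on_hand[A=47 B=33] avail[A=25 B=18] open={R10,R3,R4,R6,R7,R8,R9}
Step 14: reserve R11 B 5 -> on_hand[A=47 B=33] avail[A=25 B=13] open={R10,R11,R3,R4,R6,R7,R8,R9}
Step 15: cancel R9 -> on_hand[A=47 B=33] avail[A=25 B=22] open={R10,R11,R3,R4,R6,R7,R8}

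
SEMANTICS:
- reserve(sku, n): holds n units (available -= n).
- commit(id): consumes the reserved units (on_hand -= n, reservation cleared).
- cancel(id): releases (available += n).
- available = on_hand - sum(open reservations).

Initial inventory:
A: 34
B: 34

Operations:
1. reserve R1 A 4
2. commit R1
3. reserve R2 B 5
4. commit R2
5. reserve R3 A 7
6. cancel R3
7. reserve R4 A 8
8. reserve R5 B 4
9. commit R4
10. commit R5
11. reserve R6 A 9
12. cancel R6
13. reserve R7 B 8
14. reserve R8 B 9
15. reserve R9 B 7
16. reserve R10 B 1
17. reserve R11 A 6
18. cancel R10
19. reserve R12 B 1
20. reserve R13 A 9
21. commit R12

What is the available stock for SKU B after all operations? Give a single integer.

Answer: 0

Derivation:
Step 1: reserve R1 A 4 -> on_hand[A=34 B=34] avail[A=30 B=34] open={R1}
Step 2: commit R1 -> on_hand[A=30 B=34] avail[A=30 B=34] open={}
Step 3: reserve R2 B 5 -> on_hand[A=30 B=34] avail[A=30 B=29] open={R2}
Step 4: commit R2 -> on_hand[A=30 B=29] avail[A=30 B=29] open={}
Step 5: reserve R3 A 7 -> on_hand[A=30 B=29] avail[A=23 B=29] open={R3}
Step 6: cancel R3 -> on_hand[A=30 B=29] avail[A=30 B=29] open={}
Step 7: reserve R4 A 8 -> on_hand[A=30 B=29] avail[A=22 B=29] open={R4}
Step 8: reserve R5 B 4 -> on_hand[A=30 B=29] avail[A=22 B=25] open={R4,R5}
Step 9: commit R4 -> on_hand[A=22 B=29] avail[A=22 B=25] open={R5}
Step 10: commit R5 -> on_hand[A=22 B=25] avail[A=22 B=25] open={}
Step 11: reserve R6 A 9 -> on_hand[A=22 B=25] avail[A=13 B=25] open={R6}
Step 12: cancel R6 -> on_hand[A=22 B=25] avail[A=22 B=25] open={}
Step 13: reserve R7 B 8 -> on_hand[A=22 B=25] avail[A=22 B=17] open={R7}
Step 14: reserve R8 B 9 -> on_hand[A=22 B=25] avail[A=22 B=8] open={R7,R8}
Step 15: reserve R9 B 7 -> on_hand[A=22 B=25] avail[A=22 B=1] open={R7,R8,R9}
Step 16: reserve R10 B 1 -> on_hand[A=22 B=25] avail[A=22 B=0] open={R10,R7,R8,R9}
Step 17: reserve R11 A 6 -> on_hand[A=22 B=25] avail[A=16 B=0] open={R10,R11,R7,R8,R9}
Step 18: cancel R10 -> on_hand[A=22 B=25] avail[A=16 B=1] open={R11,R7,R8,R9}
Step 19: reserve R12 B 1 -> on_hand[A=22 B=25] avail[A=16 B=0] open={R11,R12,R7,R8,R9}
Step 20: reserve R13 A 9 -> on_hand[A=22 B=25] avail[A=7 B=0] open={R11,R12,R13,R7,R8,R9}
Step 21: commit R12 -> on_hand[A=22 B=24] avail[A=7 B=0] open={R11,R13,R7,R8,R9}
Final available[B] = 0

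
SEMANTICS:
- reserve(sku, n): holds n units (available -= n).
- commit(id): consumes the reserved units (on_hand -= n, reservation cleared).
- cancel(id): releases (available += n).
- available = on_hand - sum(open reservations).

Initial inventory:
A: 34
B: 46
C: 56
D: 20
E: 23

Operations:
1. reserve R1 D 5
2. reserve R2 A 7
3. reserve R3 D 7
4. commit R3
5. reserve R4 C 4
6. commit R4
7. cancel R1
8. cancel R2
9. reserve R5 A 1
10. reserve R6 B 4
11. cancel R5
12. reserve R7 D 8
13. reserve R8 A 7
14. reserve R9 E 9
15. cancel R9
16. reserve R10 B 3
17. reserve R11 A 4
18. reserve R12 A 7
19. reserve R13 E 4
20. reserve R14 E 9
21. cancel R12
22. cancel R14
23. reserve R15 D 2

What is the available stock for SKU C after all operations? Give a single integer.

Answer: 52

Derivation:
Step 1: reserve R1 D 5 -> on_hand[A=34 B=46 C=56 D=20 E=23] avail[A=34 B=46 C=56 D=15 E=23] open={R1}
Step 2: reserve R2 A 7 -> on_hand[A=34 B=46 C=56 D=20 E=23] avail[A=27 B=46 C=56 D=15 E=23] open={R1,R2}
Step 3: reserve R3 D 7 -> on_hand[A=34 B=46 C=56 D=20 E=23] avail[A=27 B=46 C=56 D=8 E=23] open={R1,R2,R3}
Step 4: commit R3 -> on_hand[A=34 B=46 C=56 D=13 E=23] avail[A=27 B=46 C=56 D=8 E=23] open={R1,R2}
Step 5: reserve R4 C 4 -> on_hand[A=34 B=46 C=56 D=13 E=23] avail[A=27 B=46 C=52 D=8 E=23] open={R1,R2,R4}
Step 6: commit R4 -> on_hand[A=34 B=46 C=52 D=13 E=23] avail[A=27 B=46 C=52 D=8 E=23] open={R1,R2}
Step 7: cancel R1 -> on_hand[A=34 B=46 C=52 D=13 E=23] avail[A=27 B=46 C=52 D=13 E=23] open={R2}
Step 8: cancel R2 -> on_hand[A=34 B=46 C=52 D=13 E=23] avail[A=34 B=46 C=52 D=13 E=23] open={}
Step 9: reserve R5 A 1 -> on_hand[A=34 B=46 C=52 D=13 E=23] avail[A=33 B=46 C=52 D=13 E=23] open={R5}
Step 10: reserve R6 B 4 -> on_hand[A=34 B=46 C=52 D=13 E=23] avail[A=33 B=42 C=52 D=13 E=23] open={R5,R6}
Step 11: cancel R5 -> on_hand[A=34 B=46 C=52 D=13 E=23] avail[A=34 B=42 C=52 D=13 E=23] open={R6}
Step 12: reserve R7 D 8 -> on_hand[A=34 B=46 C=52 D=13 E=23] avail[A=34 B=42 C=52 D=5 E=23] open={R6,R7}
Step 13: reserve R8 A 7 -> on_hand[A=34 B=46 C=52 D=13 E=23] avail[A=27 B=42 C=52 D=5 E=23] open={R6,R7,R8}
Step 14: reserve R9 E 9 -> on_hand[A=34 B=46 C=52 D=13 E=23] avail[A=27 B=42 C=52 D=5 E=14] open={R6,R7,R8,R9}
Step 15: cancel R9 -> on_hand[A=34 B=46 C=52 D=13 E=23] avail[A=27 B=42 C=52 D=5 E=23] open={R6,R7,R8}
Step 16: reserve R10 B 3 -> on_hand[A=34 B=46 C=52 D=13 E=23] avail[A=27 B=39 C=52 D=5 E=23] open={R10,R6,R7,R8}
Step 17: reserve R11 A 4 -> on_hand[A=34 B=46 C=52 D=13 E=23] avail[A=23 B=39 C=52 D=5 E=23] open={R10,R11,R6,R7,R8}
Step 18: reserve R12 A 7 -> on_hand[A=34 B=46 C=52 D=13 E=23] avail[A=16 B=39 C=52 D=5 E=23] open={R10,R11,R12,R6,R7,R8}
Step 19: reserve R13 E 4 -> on_hand[A=34 B=46 C=52 D=13 E=23] avail[A=16 B=39 C=52 D=5 E=19] open={R10,R11,R12,R13,R6,R7,R8}
Step 20: reserve R14 E 9 -> on_hand[A=34 B=46 C=52 D=13 E=23] avail[A=16 B=39 C=52 D=5 E=10] open={R10,R11,R12,R13,R14,R6,R7,R8}
Step 21: cancel R12 -> on_hand[A=34 B=46 C=52 D=13 E=23] avail[A=23 B=39 C=52 D=5 E=10] open={R10,R11,R13,R14,R6,R7,R8}
Step 22: cancel R14 -> on_hand[A=34 B=46 C=52 D=13 E=23] avail[A=23 B=39 C=52 D=5 E=19] open={R10,R11,R13,R6,R7,R8}
Step 23: reserve R15 D 2 -> on_hand[A=34 B=46 C=52 D=13 E=23] avail[A=23 B=39 C=52 D=3 E=19] open={R10,R11,R13,R15,R6,R7,R8}
Final available[C] = 52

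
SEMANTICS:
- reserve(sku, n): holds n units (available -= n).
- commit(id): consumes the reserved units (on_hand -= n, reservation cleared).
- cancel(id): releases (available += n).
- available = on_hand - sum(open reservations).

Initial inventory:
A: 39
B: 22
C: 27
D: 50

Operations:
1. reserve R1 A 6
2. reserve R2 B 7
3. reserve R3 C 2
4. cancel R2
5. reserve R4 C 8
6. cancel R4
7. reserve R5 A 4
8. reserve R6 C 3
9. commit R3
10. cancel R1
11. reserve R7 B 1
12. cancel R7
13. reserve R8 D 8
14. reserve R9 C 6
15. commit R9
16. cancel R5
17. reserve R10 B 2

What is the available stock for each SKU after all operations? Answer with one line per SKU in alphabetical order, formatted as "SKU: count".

Answer: A: 39
B: 20
C: 16
D: 42

Derivation:
Step 1: reserve R1 A 6 -> on_hand[A=39 B=22 C=27 D=50] avail[A=33 B=22 C=27 D=50] open={R1}
Step 2: reserve R2 B 7 -> on_hand[A=39 B=22 C=27 D=50] avail[A=33 B=15 C=27 D=50] open={R1,R2}
Step 3: reserve R3 C 2 -> on_hand[A=39 B=22 C=27 D=50] avail[A=33 B=15 C=25 D=50] open={R1,R2,R3}
Step 4: cancel R2 -> on_hand[A=39 B=22 C=27 D=50] avail[A=33 B=22 C=25 D=50] open={R1,R3}
Step 5: reserve R4 C 8 -> on_hand[A=39 B=22 C=27 D=50] avail[A=33 B=22 C=17 D=50] open={R1,R3,R4}
Step 6: cancel R4 -> on_hand[A=39 B=22 C=27 D=50] avail[A=33 B=22 C=25 D=50] open={R1,R3}
Step 7: reserve R5 A 4 -> on_hand[A=39 B=22 C=27 D=50] avail[A=29 B=22 C=25 D=50] open={R1,R3,R5}
Step 8: reserve R6 C 3 -> on_hand[A=39 B=22 C=27 D=50] avail[A=29 B=22 C=22 D=50] open={R1,R3,R5,R6}
Step 9: commit R3 -> on_hand[A=39 B=22 C=25 D=50] avail[A=29 B=22 C=22 D=50] open={R1,R5,R6}
Step 10: cancel R1 -> on_hand[A=39 B=22 C=25 D=50] avail[A=35 B=22 C=22 D=50] open={R5,R6}
Step 11: reserve R7 B 1 -> on_hand[A=39 B=22 C=25 D=50] avail[A=35 B=21 C=22 D=50] open={R5,R6,R7}
Step 12: cancel R7 -> on_hand[A=39 B=22 C=25 D=50] avail[A=35 B=22 C=22 D=50] open={R5,R6}
Step 13: reserve R8 D 8 -> on_hand[A=39 B=22 C=25 D=50] avail[A=35 B=22 C=22 D=42] open={R5,R6,R8}
Step 14: reserve R9 C 6 -> on_hand[A=39 B=22 C=25 D=50] avail[A=35 B=22 C=16 D=42] open={R5,R6,R8,R9}
Step 15: commit R9 -> on_hand[A=39 B=22 C=19 D=50] avail[A=35 B=22 C=16 D=42] open={R5,R6,R8}
Step 16: cancel R5 -> on_hand[A=39 B=22 C=19 D=50] avail[A=39 B=22 C=16 D=42] open={R6,R8}
Step 17: reserve R10 B 2 -> on_hand[A=39 B=22 C=19 D=50] avail[A=39 B=20 C=16 D=42] open={R10,R6,R8}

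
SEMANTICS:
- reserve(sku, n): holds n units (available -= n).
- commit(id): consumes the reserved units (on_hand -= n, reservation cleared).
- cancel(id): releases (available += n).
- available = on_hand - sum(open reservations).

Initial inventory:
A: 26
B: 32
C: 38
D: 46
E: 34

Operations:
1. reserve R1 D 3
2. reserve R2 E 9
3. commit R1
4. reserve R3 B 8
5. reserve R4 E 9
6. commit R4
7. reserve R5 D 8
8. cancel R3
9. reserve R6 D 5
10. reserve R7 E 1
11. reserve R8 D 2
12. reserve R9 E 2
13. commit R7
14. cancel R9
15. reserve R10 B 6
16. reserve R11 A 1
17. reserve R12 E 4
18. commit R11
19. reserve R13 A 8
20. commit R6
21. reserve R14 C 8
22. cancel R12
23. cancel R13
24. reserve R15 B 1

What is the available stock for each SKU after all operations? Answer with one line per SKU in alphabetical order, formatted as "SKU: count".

Step 1: reserve R1 D 3 -> on_hand[A=26 B=32 C=38 D=46 E=34] avail[A=26 B=32 C=38 D=43 E=34] open={R1}
Step 2: reserve R2 E 9 -> on_hand[A=26 B=32 C=38 D=46 E=34] avail[A=26 B=32 C=38 D=43 E=25] open={R1,R2}
Step 3: commit R1 -> on_hand[A=26 B=32 C=38 D=43 E=34] avail[A=26 B=32 C=38 D=43 E=25] open={R2}
Step 4: reserve R3 B 8 -> on_hand[A=26 B=32 C=38 D=43 E=34] avail[A=26 B=24 C=38 D=43 E=25] open={R2,R3}
Step 5: reserve R4 E 9 -> on_hand[A=26 B=32 C=38 D=43 E=34] avail[A=26 B=24 C=38 D=43 E=16] open={R2,R3,R4}
Step 6: commit R4 -> on_hand[A=26 B=32 C=38 D=43 E=25] avail[A=26 B=24 C=38 D=43 E=16] open={R2,R3}
Step 7: reserve R5 D 8 -> on_hand[A=26 B=32 C=38 D=43 E=25] avail[A=26 B=24 C=38 D=35 E=16] open={R2,R3,R5}
Step 8: cancel R3 -> on_hand[A=26 B=32 C=38 D=43 E=25] avail[A=26 B=32 C=38 D=35 E=16] open={R2,R5}
Step 9: reserve R6 D 5 -> on_hand[A=26 B=32 C=38 D=43 E=25] avail[A=26 B=32 C=38 D=30 E=16] open={R2,R5,R6}
Step 10: reserve R7 E 1 -> on_hand[A=26 B=32 C=38 D=43 E=25] avail[A=26 B=32 C=38 D=30 E=15] open={R2,R5,R6,R7}
Step 11: reserve R8 D 2 -> on_hand[A=26 B=32 C=38 D=43 E=25] avail[A=26 B=32 C=38 D=28 E=15] open={R2,R5,R6,R7,R8}
Step 12: reserve R9 E 2 -> on_hand[A=26 B=32 C=38 D=43 E=25] avail[A=26 B=32 C=38 D=28 E=13] open={R2,R5,R6,R7,R8,R9}
Step 13: commit R7 -> on_hand[A=26 B=32 C=38 D=43 E=24] avail[A=26 B=32 C=38 D=28 E=13] open={R2,R5,R6,R8,R9}
Step 14: cancel R9 -> on_hand[A=26 B=32 C=38 D=43 E=24] avail[A=26 B=32 C=38 D=28 E=15] open={R2,R5,R6,R8}
Step 15: reserve R10 B 6 -> on_hand[A=26 B=32 C=38 D=43 E=24] avail[A=26 B=26 C=38 D=28 E=15] open={R10,R2,R5,R6,R8}
Step 16: reserve R11 A 1 -> on_hand[A=26 B=32 C=38 D=43 E=24] avail[A=25 B=26 C=38 D=28 E=15] open={R10,R11,R2,R5,R6,R8}
Step 17: reserve R12 E 4 -> on_hand[A=26 B=32 C=38 D=43 E=24] avail[A=25 B=26 C=38 D=28 E=11] open={R10,R11,R12,R2,R5,R6,R8}
Step 18: commit R11 -> on_hand[A=25 B=32 C=38 D=43 E=24] avail[A=25 B=26 C=38 D=28 E=11] open={R10,R12,R2,R5,R6,R8}
Step 19: reserve R13 A 8 -> on_hand[A=25 B=32 C=38 D=43 E=24] avail[A=17 B=26 C=38 D=28 E=11] open={R10,R12,R13,R2,R5,R6,R8}
Step 20: commit R6 -> on_hand[A=25 B=32 C=38 D=38 E=24] avail[A=17 B=26 C=38 D=28 E=11] open={R10,R12,R13,R2,R5,R8}
Step 21: reserve R14 C 8 -> on_hand[A=25 B=32 C=38 D=38 E=24] avail[A=17 B=26 C=30 D=28 E=11] open={R10,R12,R13,R14,R2,R5,R8}
Step 22: cancel R12 -> on_hand[A=25 B=32 C=38 D=38 E=24] avail[A=17 B=26 C=30 D=28 E=15] open={R10,R13,R14,R2,R5,R8}
Step 23: cancel R13 -> on_hand[A=25 B=32 C=38 D=38 E=24] avail[A=25 B=26 C=30 D=28 E=15] open={R10,R14,R2,R5,R8}
Step 24: reserve R15 B 1 -> on_hand[A=25 B=32 C=38 D=38 E=24] avail[A=25 B=25 C=30 D=28 E=15] open={R10,R14,R15,R2,R5,R8}

Answer: A: 25
B: 25
C: 30
D: 28
E: 15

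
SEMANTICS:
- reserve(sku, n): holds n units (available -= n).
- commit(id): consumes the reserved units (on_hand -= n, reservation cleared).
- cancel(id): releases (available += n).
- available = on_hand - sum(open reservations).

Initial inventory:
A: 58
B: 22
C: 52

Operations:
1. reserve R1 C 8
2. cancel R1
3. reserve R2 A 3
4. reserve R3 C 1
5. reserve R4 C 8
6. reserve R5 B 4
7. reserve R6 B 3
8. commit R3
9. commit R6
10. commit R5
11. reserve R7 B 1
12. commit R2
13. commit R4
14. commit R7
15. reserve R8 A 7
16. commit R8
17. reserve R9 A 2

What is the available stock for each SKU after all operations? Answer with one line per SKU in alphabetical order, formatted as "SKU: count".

Step 1: reserve R1 C 8 -> on_hand[A=58 B=22 C=52] avail[A=58 B=22 C=44] open={R1}
Step 2: cancel R1 -> on_hand[A=58 B=22 C=52] avail[A=58 B=22 C=52] open={}
Step 3: reserve R2 A 3 -> on_hand[A=58 B=22 C=52] avail[A=55 B=22 C=52] open={R2}
Step 4: reserve R3 C 1 -> on_hand[A=58 B=22 C=52] avail[A=55 B=22 C=51] open={R2,R3}
Step 5: reserve R4 C 8 -> on_hand[A=58 B=22 C=52] avail[A=55 B=22 C=43] open={R2,R3,R4}
Step 6: reserve R5 B 4 -> on_hand[A=58 B=22 C=52] avail[A=55 B=18 C=43] open={R2,R3,R4,R5}
Step 7: reserve R6 B 3 -> on_hand[A=58 B=22 C=52] avail[A=55 B=15 C=43] open={R2,R3,R4,R5,R6}
Step 8: commit R3 -> on_hand[A=58 B=22 C=51] avail[A=55 B=15 C=43] open={R2,R4,R5,R6}
Step 9: commit R6 -> on_hand[A=58 B=19 C=51] avail[A=55 B=15 C=43] open={R2,R4,R5}
Step 10: commit R5 -> on_hand[A=58 B=15 C=51] avail[A=55 B=15 C=43] open={R2,R4}
Step 11: reserve R7 B 1 -> on_hand[A=58 B=15 C=51] avail[A=55 B=14 C=43] open={R2,R4,R7}
Step 12: commit R2 -> on_hand[A=55 B=15 C=51] avail[A=55 B=14 C=43] open={R4,R7}
Step 13: commit R4 -> on_hand[A=55 B=15 C=43] avail[A=55 B=14 C=43] open={R7}
Step 14: commit R7 -> on_hand[A=55 B=14 C=43] avail[A=55 B=14 C=43] open={}
Step 15: reserve R8 A 7 -> on_hand[A=55 B=14 C=43] avail[A=48 B=14 C=43] open={R8}
Step 16: commit R8 -> on_hand[A=48 B=14 C=43] avail[A=48 B=14 C=43] open={}
Step 17: reserve R9 A 2 -> on_hand[A=48 B=14 C=43] avail[A=46 B=14 C=43] open={R9}

Answer: A: 46
B: 14
C: 43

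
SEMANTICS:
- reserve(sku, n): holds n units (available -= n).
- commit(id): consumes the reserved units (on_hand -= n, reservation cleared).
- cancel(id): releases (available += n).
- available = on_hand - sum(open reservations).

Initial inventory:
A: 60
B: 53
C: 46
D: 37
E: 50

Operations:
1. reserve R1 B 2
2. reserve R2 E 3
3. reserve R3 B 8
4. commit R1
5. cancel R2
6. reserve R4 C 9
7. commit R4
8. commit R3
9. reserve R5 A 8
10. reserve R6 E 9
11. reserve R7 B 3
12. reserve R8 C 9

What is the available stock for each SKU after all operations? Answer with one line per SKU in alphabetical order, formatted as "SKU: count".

Step 1: reserve R1 B 2 -> on_hand[A=60 B=53 C=46 D=37 E=50] avail[A=60 B=51 C=46 D=37 E=50] open={R1}
Step 2: reserve R2 E 3 -> on_hand[A=60 B=53 C=46 D=37 E=50] avail[A=60 B=51 C=46 D=37 E=47] open={R1,R2}
Step 3: reserve R3 B 8 -> on_hand[A=60 B=53 C=46 D=37 E=50] avail[A=60 B=43 C=46 D=37 E=47] open={R1,R2,R3}
Step 4: commit R1 -> on_hand[A=60 B=51 C=46 D=37 E=50] avail[A=60 B=43 C=46 D=37 E=47] open={R2,R3}
Step 5: cancel R2 -> on_hand[A=60 B=51 C=46 D=37 E=50] avail[A=60 B=43 C=46 D=37 E=50] open={R3}
Step 6: reserve R4 C 9 -> on_hand[A=60 B=51 C=46 D=37 E=50] avail[A=60 B=43 C=37 D=37 E=50] open={R3,R4}
Step 7: commit R4 -> on_hand[A=60 B=51 C=37 D=37 E=50] avail[A=60 B=43 C=37 D=37 E=50] open={R3}
Step 8: commit R3 -> on_hand[A=60 B=43 C=37 D=37 E=50] avail[A=60 B=43 C=37 D=37 E=50] open={}
Step 9: reserve R5 A 8 -> on_hand[A=60 B=43 C=37 D=37 E=50] avail[A=52 B=43 C=37 D=37 E=50] open={R5}
Step 10: reserve R6 E 9 -> on_hand[A=60 B=43 C=37 D=37 E=50] avail[A=52 B=43 C=37 D=37 E=41] open={R5,R6}
Step 11: reserve R7 B 3 -> on_hand[A=60 B=43 C=37 D=37 E=50] avail[A=52 B=40 C=37 D=37 E=41] open={R5,R6,R7}
Step 12: reserve R8 C 9 -> on_hand[A=60 B=43 C=37 D=37 E=50] avail[A=52 B=40 C=28 D=37 E=41] open={R5,R6,R7,R8}

Answer: A: 52
B: 40
C: 28
D: 37
E: 41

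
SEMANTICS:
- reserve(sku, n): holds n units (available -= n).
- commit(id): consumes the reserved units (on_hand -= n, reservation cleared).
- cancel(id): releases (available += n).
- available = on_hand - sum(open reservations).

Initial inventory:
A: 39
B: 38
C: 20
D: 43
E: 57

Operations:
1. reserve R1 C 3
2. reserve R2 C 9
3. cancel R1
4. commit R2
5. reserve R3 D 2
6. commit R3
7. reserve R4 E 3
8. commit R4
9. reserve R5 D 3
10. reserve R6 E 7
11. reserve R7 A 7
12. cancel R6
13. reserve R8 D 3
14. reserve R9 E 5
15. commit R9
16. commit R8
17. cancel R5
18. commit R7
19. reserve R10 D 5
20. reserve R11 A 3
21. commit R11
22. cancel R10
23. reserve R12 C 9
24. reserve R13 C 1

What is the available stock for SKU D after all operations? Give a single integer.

Answer: 38

Derivation:
Step 1: reserve R1 C 3 -> on_hand[A=39 B=38 C=20 D=43 E=57] avail[A=39 B=38 C=17 D=43 E=57] open={R1}
Step 2: reserve R2 C 9 -> on_hand[A=39 B=38 C=20 D=43 E=57] avail[A=39 B=38 C=8 D=43 E=57] open={R1,R2}
Step 3: cancel R1 -> on_hand[A=39 B=38 C=20 D=43 E=57] avail[A=39 B=38 C=11 D=43 E=57] open={R2}
Step 4: commit R2 -> on_hand[A=39 B=38 C=11 D=43 E=57] avail[A=39 B=38 C=11 D=43 E=57] open={}
Step 5: reserve R3 D 2 -> on_hand[A=39 B=38 C=11 D=43 E=57] avail[A=39 B=38 C=11 D=41 E=57] open={R3}
Step 6: commit R3 -> on_hand[A=39 B=38 C=11 D=41 E=57] avail[A=39 B=38 C=11 D=41 E=57] open={}
Step 7: reserve R4 E 3 -> on_hand[A=39 B=38 C=11 D=41 E=57] avail[A=39 B=38 C=11 D=41 E=54] open={R4}
Step 8: commit R4 -> on_hand[A=39 B=38 C=11 D=41 E=54] avail[A=39 B=38 C=11 D=41 E=54] open={}
Step 9: reserve R5 D 3 -> on_hand[A=39 B=38 C=11 D=41 E=54] avail[A=39 B=38 C=11 D=38 E=54] open={R5}
Step 10: reserve R6 E 7 -> on_hand[A=39 B=38 C=11 D=41 E=54] avail[A=39 B=38 C=11 D=38 E=47] open={R5,R6}
Step 11: reserve R7 A 7 -> on_hand[A=39 B=38 C=11 D=41 E=54] avail[A=32 B=38 C=11 D=38 E=47] open={R5,R6,R7}
Step 12: cancel R6 -> on_hand[A=39 B=38 C=11 D=41 E=54] avail[A=32 B=38 C=11 D=38 E=54] open={R5,R7}
Step 13: reserve R8 D 3 -> on_hand[A=39 B=38 C=11 D=41 E=54] avail[A=32 B=38 C=11 D=35 E=54] open={R5,R7,R8}
Step 14: reserve R9 E 5 -> on_hand[A=39 B=38 C=11 D=41 E=54] avail[A=32 B=38 C=11 D=35 E=49] open={R5,R7,R8,R9}
Step 15: commit R9 -> on_hand[A=39 B=38 C=11 D=41 E=49] avail[A=32 B=38 C=11 D=35 E=49] open={R5,R7,R8}
Step 16: commit R8 -> on_hand[A=39 B=38 C=11 D=38 E=49] avail[A=32 B=38 C=11 D=35 E=49] open={R5,R7}
Step 17: cancel R5 -> on_hand[A=39 B=38 C=11 D=38 E=49] avail[A=32 B=38 C=11 D=38 E=49] open={R7}
Step 18: commit R7 -> on_hand[A=32 B=38 C=11 D=38 E=49] avail[A=32 B=38 C=11 D=38 E=49] open={}
Step 19: reserve R10 D 5 -> on_hand[A=32 B=38 C=11 D=38 E=49] avail[A=32 B=38 C=11 D=33 E=49] open={R10}
Step 20: reserve R11 A 3 -> on_hand[A=32 B=38 C=11 D=38 E=49] avail[A=29 B=38 C=11 D=33 E=49] open={R10,R11}
Step 21: commit R11 -> on_hand[A=29 B=38 C=11 D=38 E=49] avail[A=29 B=38 C=11 D=33 E=49] open={R10}
Step 22: cancel R10 -> on_hand[A=29 B=38 C=11 D=38 E=49] avail[A=29 B=38 C=11 D=38 E=49] open={}
Step 23: reserve R12 C 9 -> on_hand[A=29 B=38 C=11 D=38 E=49] avail[A=29 B=38 C=2 D=38 E=49] open={R12}
Step 24: reserve R13 C 1 -> on_hand[A=29 B=38 C=11 D=38 E=49] avail[A=29 B=38 C=1 D=38 E=49] open={R12,R13}
Final available[D] = 38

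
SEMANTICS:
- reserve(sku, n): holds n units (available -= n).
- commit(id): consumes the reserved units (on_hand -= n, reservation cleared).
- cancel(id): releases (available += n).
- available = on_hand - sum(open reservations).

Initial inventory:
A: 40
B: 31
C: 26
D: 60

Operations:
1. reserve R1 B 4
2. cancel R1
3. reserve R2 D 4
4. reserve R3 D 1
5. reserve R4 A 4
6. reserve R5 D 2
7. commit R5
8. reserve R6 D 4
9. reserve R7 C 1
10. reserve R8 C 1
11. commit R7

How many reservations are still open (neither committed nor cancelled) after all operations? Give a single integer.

Answer: 5

Derivation:
Step 1: reserve R1 B 4 -> on_hand[A=40 B=31 C=26 D=60] avail[A=40 B=27 C=26 D=60] open={R1}
Step 2: cancel R1 -> on_hand[A=40 B=31 C=26 D=60] avail[A=40 B=31 C=26 D=60] open={}
Step 3: reserve R2 D 4 -> on_hand[A=40 B=31 C=26 D=60] avail[A=40 B=31 C=26 D=56] open={R2}
Step 4: reserve R3 D 1 -> on_hand[A=40 B=31 C=26 D=60] avail[A=40 B=31 C=26 D=55] open={R2,R3}
Step 5: reserve R4 A 4 -> on_hand[A=40 B=31 C=26 D=60] avail[A=36 B=31 C=26 D=55] open={R2,R3,R4}
Step 6: reserve R5 D 2 -> on_hand[A=40 B=31 C=26 D=60] avail[A=36 B=31 C=26 D=53] open={R2,R3,R4,R5}
Step 7: commit R5 -> on_hand[A=40 B=31 C=26 D=58] avail[A=36 B=31 C=26 D=53] open={R2,R3,R4}
Step 8: reserve R6 D 4 -> on_hand[A=40 B=31 C=26 D=58] avail[A=36 B=31 C=26 D=49] open={R2,R3,R4,R6}
Step 9: reserve R7 C 1 -> on_hand[A=40 B=31 C=26 D=58] avail[A=36 B=31 C=25 D=49] open={R2,R3,R4,R6,R7}
Step 10: reserve R8 C 1 -> on_hand[A=40 B=31 C=26 D=58] avail[A=36 B=31 C=24 D=49] open={R2,R3,R4,R6,R7,R8}
Step 11: commit R7 -> on_hand[A=40 B=31 C=25 D=58] avail[A=36 B=31 C=24 D=49] open={R2,R3,R4,R6,R8}
Open reservations: ['R2', 'R3', 'R4', 'R6', 'R8'] -> 5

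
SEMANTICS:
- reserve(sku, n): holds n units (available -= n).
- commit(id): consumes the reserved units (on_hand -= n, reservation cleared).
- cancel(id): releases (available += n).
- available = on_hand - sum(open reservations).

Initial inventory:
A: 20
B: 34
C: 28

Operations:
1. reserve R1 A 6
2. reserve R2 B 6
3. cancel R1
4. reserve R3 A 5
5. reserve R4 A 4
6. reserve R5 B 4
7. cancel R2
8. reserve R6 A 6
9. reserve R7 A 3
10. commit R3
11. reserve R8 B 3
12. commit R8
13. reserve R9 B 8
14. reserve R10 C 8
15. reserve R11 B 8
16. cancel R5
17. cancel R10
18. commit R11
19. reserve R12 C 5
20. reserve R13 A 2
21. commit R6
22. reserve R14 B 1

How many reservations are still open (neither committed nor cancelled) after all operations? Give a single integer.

Answer: 6

Derivation:
Step 1: reserve R1 A 6 -> on_hand[A=20 B=34 C=28] avail[A=14 B=34 C=28] open={R1}
Step 2: reserve R2 B 6 -> on_hand[A=20 B=34 C=28] avail[A=14 B=28 C=28] open={R1,R2}
Step 3: cancel R1 -> on_hand[A=20 B=34 C=28] avail[A=20 B=28 C=28] open={R2}
Step 4: reserve R3 A 5 -> on_hand[A=20 B=34 C=28] avail[A=15 B=28 C=28] open={R2,R3}
Step 5: reserve R4 A 4 -> on_hand[A=20 B=34 C=28] avail[A=11 B=28 C=28] open={R2,R3,R4}
Step 6: reserve R5 B 4 -> on_hand[A=20 B=34 C=28] avail[A=11 B=24 C=28] open={R2,R3,R4,R5}
Step 7: cancel R2 -> on_hand[A=20 B=34 C=28] avail[A=11 B=30 C=28] open={R3,R4,R5}
Step 8: reserve R6 A 6 -> on_hand[A=20 B=34 C=28] avail[A=5 B=30 C=28] open={R3,R4,R5,R6}
Step 9: reserve R7 A 3 -> on_hand[A=20 B=34 C=28] avail[A=2 B=30 C=28] open={R3,R4,R5,R6,R7}
Step 10: commit R3 -> on_hand[A=15 B=34 C=28] avail[A=2 B=30 C=28] open={R4,R5,R6,R7}
Step 11: reserve R8 B 3 -> on_hand[A=15 B=34 C=28] avail[A=2 B=27 C=28] open={R4,R5,R6,R7,R8}
Step 12: commit R8 -> on_hand[A=15 B=31 C=28] avail[A=2 B=27 C=28] open={R4,R5,R6,R7}
Step 13: reserve R9 B 8 -> on_hand[A=15 B=31 C=28] avail[A=2 B=19 C=28] open={R4,R5,R6,R7,R9}
Step 14: reserve R10 C 8 -> on_hand[A=15 B=31 C=28] avail[A=2 B=19 C=20] open={R10,R4,R5,R6,R7,R9}
Step 15: reserve R11 B 8 -> on_hand[A=15 B=31 C=28] avail[A=2 B=11 C=20] open={R10,R11,R4,R5,R6,R7,R9}
Step 16: cancel R5 -> on_hand[A=15 B=31 C=28] avail[A=2 B=15 C=20] open={R10,R11,R4,R6,R7,R9}
Step 17: cancel R10 -> on_hand[A=15 B=31 C=28] avail[A=2 B=15 C=28] open={R11,R4,R6,R7,R9}
Step 18: commit R11 -> on_hand[A=15 B=23 C=28] avail[A=2 B=15 C=28] open={R4,R6,R7,R9}
Step 19: reserve R12 C 5 -> on_hand[A=15 B=23 C=28] avail[A=2 B=15 C=23] open={R12,R4,R6,R7,R9}
Step 20: reserve R13 A 2 -> on_hand[A=15 B=23 C=28] avail[A=0 B=15 C=23] open={R12,R13,R4,R6,R7,R9}
Step 21: commit R6 -> on_hand[A=9 B=23 C=28] avail[A=0 B=15 C=23] open={R12,R13,R4,R7,R9}
Step 22: reserve R14 B 1 -> on_hand[A=9 B=23 C=28] avail[A=0 B=14 C=23] open={R12,R13,R14,R4,R7,R9}
Open reservations: ['R12', 'R13', 'R14', 'R4', 'R7', 'R9'] -> 6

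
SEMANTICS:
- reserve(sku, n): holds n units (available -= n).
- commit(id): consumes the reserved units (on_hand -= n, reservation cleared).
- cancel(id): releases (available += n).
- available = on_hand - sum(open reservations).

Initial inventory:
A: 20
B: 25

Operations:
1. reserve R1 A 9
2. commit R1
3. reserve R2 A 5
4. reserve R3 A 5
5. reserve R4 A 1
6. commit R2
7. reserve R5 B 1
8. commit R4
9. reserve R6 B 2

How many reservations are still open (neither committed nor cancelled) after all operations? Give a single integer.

Step 1: reserve R1 A 9 -> on_hand[A=20 B=25] avail[A=11 B=25] open={R1}
Step 2: commit R1 -> on_hand[A=11 B=25] avail[A=11 B=25] open={}
Step 3: reserve R2 A 5 -> on_hand[A=11 B=25] avail[A=6 B=25] open={R2}
Step 4: reserve R3 A 5 -> on_hand[A=11 B=25] avail[A=1 B=25] open={R2,R3}
Step 5: reserve R4 A 1 -> on_hand[A=11 B=25] avail[A=0 B=25] open={R2,R3,R4}
Step 6: commit R2 -> on_hand[A=6 B=25] avail[A=0 B=25] open={R3,R4}
Step 7: reserve R5 B 1 -> on_hand[A=6 B=25] avail[A=0 B=24] open={R3,R4,R5}
Step 8: commit R4 -> on_hand[A=5 B=25] avail[A=0 B=24] open={R3,R5}
Step 9: reserve R6 B 2 -> on_hand[A=5 B=25] avail[A=0 B=22] open={R3,R5,R6}
Open reservations: ['R3', 'R5', 'R6'] -> 3

Answer: 3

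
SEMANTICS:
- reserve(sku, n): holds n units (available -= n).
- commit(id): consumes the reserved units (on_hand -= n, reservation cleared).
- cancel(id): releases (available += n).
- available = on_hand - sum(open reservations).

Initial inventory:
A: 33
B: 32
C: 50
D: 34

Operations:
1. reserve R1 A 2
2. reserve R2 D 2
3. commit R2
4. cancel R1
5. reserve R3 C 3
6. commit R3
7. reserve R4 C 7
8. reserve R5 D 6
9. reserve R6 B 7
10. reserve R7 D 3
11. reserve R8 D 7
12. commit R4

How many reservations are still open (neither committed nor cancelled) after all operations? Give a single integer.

Answer: 4

Derivation:
Step 1: reserve R1 A 2 -> on_hand[A=33 B=32 C=50 D=34] avail[A=31 B=32 C=50 D=34] open={R1}
Step 2: reserve R2 D 2 -> on_hand[A=33 B=32 C=50 D=34] avail[A=31 B=32 C=50 D=32] open={R1,R2}
Step 3: commit R2 -> on_hand[A=33 B=32 C=50 D=32] avail[A=31 B=32 C=50 D=32] open={R1}
Step 4: cancel R1 -> on_hand[A=33 B=32 C=50 D=32] avail[A=33 B=32 C=50 D=32] open={}
Step 5: reserve R3 C 3 -> on_hand[A=33 B=32 C=50 D=32] avail[A=33 B=32 C=47 D=32] open={R3}
Step 6: commit R3 -> on_hand[A=33 B=32 C=47 D=32] avail[A=33 B=32 C=47 D=32] open={}
Step 7: reserve R4 C 7 -> on_hand[A=33 B=32 C=47 D=32] avail[A=33 B=32 C=40 D=32] open={R4}
Step 8: reserve R5 D 6 -> on_hand[A=33 B=32 C=47 D=32] avail[A=33 B=32 C=40 D=26] open={R4,R5}
Step 9: reserve R6 B 7 -> on_hand[A=33 B=32 C=47 D=32] avail[A=33 B=25 C=40 D=26] open={R4,R5,R6}
Step 10: reserve R7 D 3 -> on_hand[A=33 B=32 C=47 D=32] avail[A=33 B=25 C=40 D=23] open={R4,R5,R6,R7}
Step 11: reserve R8 D 7 -> on_hand[A=33 B=32 C=47 D=32] avail[A=33 B=25 C=40 D=16] open={R4,R5,R6,R7,R8}
Step 12: commit R4 -> on_hand[A=33 B=32 C=40 D=32] avail[A=33 B=25 C=40 D=16] open={R5,R6,R7,R8}
Open reservations: ['R5', 'R6', 'R7', 'R8'] -> 4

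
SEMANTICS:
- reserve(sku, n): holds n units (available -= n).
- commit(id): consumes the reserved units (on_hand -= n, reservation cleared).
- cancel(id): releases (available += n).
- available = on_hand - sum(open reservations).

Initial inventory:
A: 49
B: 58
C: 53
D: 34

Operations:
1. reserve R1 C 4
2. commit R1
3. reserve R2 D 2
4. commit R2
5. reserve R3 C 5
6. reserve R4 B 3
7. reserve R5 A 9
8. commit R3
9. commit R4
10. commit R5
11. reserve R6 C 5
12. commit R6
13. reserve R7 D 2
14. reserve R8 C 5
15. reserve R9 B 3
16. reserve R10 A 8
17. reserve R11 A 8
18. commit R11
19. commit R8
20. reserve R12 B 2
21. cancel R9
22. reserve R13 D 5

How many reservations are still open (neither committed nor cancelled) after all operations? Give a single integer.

Answer: 4

Derivation:
Step 1: reserve R1 C 4 -> on_hand[A=49 B=58 C=53 D=34] avail[A=49 B=58 C=49 D=34] open={R1}
Step 2: commit R1 -> on_hand[A=49 B=58 C=49 D=34] avail[A=49 B=58 C=49 D=34] open={}
Step 3: reserve R2 D 2 -> on_hand[A=49 B=58 C=49 D=34] avail[A=49 B=58 C=49 D=32] open={R2}
Step 4: commit R2 -> on_hand[A=49 B=58 C=49 D=32] avail[A=49 B=58 C=49 D=32] open={}
Step 5: reserve R3 C 5 -> on_hand[A=49 B=58 C=49 D=32] avail[A=49 B=58 C=44 D=32] open={R3}
Step 6: reserve R4 B 3 -> on_hand[A=49 B=58 C=49 D=32] avail[A=49 B=55 C=44 D=32] open={R3,R4}
Step 7: reserve R5 A 9 -> on_hand[A=49 B=58 C=49 D=32] avail[A=40 B=55 C=44 D=32] open={R3,R4,R5}
Step 8: commit R3 -> on_hand[A=49 B=58 C=44 D=32] avail[A=40 B=55 C=44 D=32] open={R4,R5}
Step 9: commit R4 -> on_hand[A=49 B=55 C=44 D=32] avail[A=40 B=55 C=44 D=32] open={R5}
Step 10: commit R5 -> on_hand[A=40 B=55 C=44 D=32] avail[A=40 B=55 C=44 D=32] open={}
Step 11: reserve R6 C 5 -> on_hand[A=40 B=55 C=44 D=32] avail[A=40 B=55 C=39 D=32] open={R6}
Step 12: commit R6 -> on_hand[A=40 B=55 C=39 D=32] avail[A=40 B=55 C=39 D=32] open={}
Step 13: reserve R7 D 2 -> on_hand[A=40 B=55 C=39 D=32] avail[A=40 B=55 C=39 D=30] open={R7}
Step 14: reserve R8 C 5 -> on_hand[A=40 B=55 C=39 D=32] avail[A=40 B=55 C=34 D=30] open={R7,R8}
Step 15: reserve R9 B 3 -> on_hand[A=40 B=55 C=39 D=32] avail[A=40 B=52 C=34 D=30] open={R7,R8,R9}
Step 16: reserve R10 A 8 -> on_hand[A=40 B=55 C=39 D=32] avail[A=32 B=52 C=34 D=30] open={R10,R7,R8,R9}
Step 17: reserve R11 A 8 -> on_hand[A=40 B=55 C=39 D=32] avail[A=24 B=52 C=34 D=30] open={R10,R11,R7,R8,R9}
Step 18: commit R11 -> on_hand[A=32 B=55 C=39 D=32] avail[A=24 B=52 C=34 D=30] open={R10,R7,R8,R9}
Step 19: commit R8 -> on_hand[A=32 B=55 C=34 D=32] avail[A=24 B=52 C=34 D=30] open={R10,R7,R9}
Step 20: reserve R12 B 2 -> on_hand[A=32 B=55 C=34 D=32] avail[A=24 B=50 C=34 D=30] open={R10,R12,R7,R9}
Step 21: cancel R9 -> on_hand[A=32 B=55 C=34 D=32] avail[A=24 B=53 C=34 D=30] open={R10,R12,R7}
Step 22: reserve R13 D 5 -> on_hand[A=32 B=55 C=34 D=32] avail[A=24 B=53 C=34 D=25] open={R10,R12,R13,R7}
Open reservations: ['R10', 'R12', 'R13', 'R7'] -> 4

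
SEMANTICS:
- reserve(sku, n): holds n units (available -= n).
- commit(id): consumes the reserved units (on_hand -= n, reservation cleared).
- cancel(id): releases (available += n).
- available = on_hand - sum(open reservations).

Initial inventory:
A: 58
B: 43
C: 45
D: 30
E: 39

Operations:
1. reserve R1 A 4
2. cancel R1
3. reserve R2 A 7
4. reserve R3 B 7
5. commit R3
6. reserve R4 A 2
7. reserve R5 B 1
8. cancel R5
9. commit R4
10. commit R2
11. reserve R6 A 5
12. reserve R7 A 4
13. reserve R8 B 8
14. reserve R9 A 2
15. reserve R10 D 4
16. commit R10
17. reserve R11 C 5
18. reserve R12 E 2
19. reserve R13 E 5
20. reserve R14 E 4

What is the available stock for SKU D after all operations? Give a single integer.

Answer: 26

Derivation:
Step 1: reserve R1 A 4 -> on_hand[A=58 B=43 C=45 D=30 E=39] avail[A=54 B=43 C=45 D=30 E=39] open={R1}
Step 2: cancel R1 -> on_hand[A=58 B=43 C=45 D=30 E=39] avail[A=58 B=43 C=45 D=30 E=39] open={}
Step 3: reserve R2 A 7 -> on_hand[A=58 B=43 C=45 D=30 E=39] avail[A=51 B=43 C=45 D=30 E=39] open={R2}
Step 4: reserve R3 B 7 -> on_hand[A=58 B=43 C=45 D=30 E=39] avail[A=51 B=36 C=45 D=30 E=39] open={R2,R3}
Step 5: commit R3 -> on_hand[A=58 B=36 C=45 D=30 E=39] avail[A=51 B=36 C=45 D=30 E=39] open={R2}
Step 6: reserve R4 A 2 -> on_hand[A=58 B=36 C=45 D=30 E=39] avail[A=49 B=36 C=45 D=30 E=39] open={R2,R4}
Step 7: reserve R5 B 1 -> on_hand[A=58 B=36 C=45 D=30 E=39] avail[A=49 B=35 C=45 D=30 E=39] open={R2,R4,R5}
Step 8: cancel R5 -> on_hand[A=58 B=36 C=45 D=30 E=39] avail[A=49 B=36 C=45 D=30 E=39] open={R2,R4}
Step 9: commit R4 -> on_hand[A=56 B=36 C=45 D=30 E=39] avail[A=49 B=36 C=45 D=30 E=39] open={R2}
Step 10: commit R2 -> on_hand[A=49 B=36 C=45 D=30 E=39] avail[A=49 B=36 C=45 D=30 E=39] open={}
Step 11: reserve R6 A 5 -> on_hand[A=49 B=36 C=45 D=30 E=39] avail[A=44 B=36 C=45 D=30 E=39] open={R6}
Step 12: reserve R7 A 4 -> on_hand[A=49 B=36 C=45 D=30 E=39] avail[A=40 B=36 C=45 D=30 E=39] open={R6,R7}
Step 13: reserve R8 B 8 -> on_hand[A=49 B=36 C=45 D=30 E=39] avail[A=40 B=28 C=45 D=30 E=39] open={R6,R7,R8}
Step 14: reserve R9 A 2 -> on_hand[A=49 B=36 C=45 D=30 E=39] avail[A=38 B=28 C=45 D=30 E=39] open={R6,R7,R8,R9}
Step 15: reserve R10 D 4 -> on_hand[A=49 B=36 C=45 D=30 E=39] avail[A=38 B=28 C=45 D=26 E=39] open={R10,R6,R7,R8,R9}
Step 16: commit R10 -> on_hand[A=49 B=36 C=45 D=26 E=39] avail[A=38 B=28 C=45 D=26 E=39] open={R6,R7,R8,R9}
Step 17: reserve R11 C 5 -> on_hand[A=49 B=36 C=45 D=26 E=39] avail[A=38 B=28 C=40 D=26 E=39] open={R11,R6,R7,R8,R9}
Step 18: reserve R12 E 2 -> on_hand[A=49 B=36 C=45 D=26 E=39] avail[A=38 B=28 C=40 D=26 E=37] open={R11,R12,R6,R7,R8,R9}
Step 19: reserve R13 E 5 -> on_hand[A=49 B=36 C=45 D=26 E=39] avail[A=38 B=28 C=40 D=26 E=32] open={R11,R12,R13,R6,R7,R8,R9}
Step 20: reserve R14 E 4 -> on_hand[A=49 B=36 C=45 D=26 E=39] avail[A=38 B=28 C=40 D=26 E=28] open={R11,R12,R13,R14,R6,R7,R8,R9}
Final available[D] = 26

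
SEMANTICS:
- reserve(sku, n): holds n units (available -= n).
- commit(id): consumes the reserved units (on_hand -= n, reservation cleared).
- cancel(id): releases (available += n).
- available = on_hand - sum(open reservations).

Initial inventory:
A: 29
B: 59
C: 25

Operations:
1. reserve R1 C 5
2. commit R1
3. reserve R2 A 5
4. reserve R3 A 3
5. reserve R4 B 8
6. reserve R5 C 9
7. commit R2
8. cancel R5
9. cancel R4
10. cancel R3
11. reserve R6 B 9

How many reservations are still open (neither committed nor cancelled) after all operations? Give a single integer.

Answer: 1

Derivation:
Step 1: reserve R1 C 5 -> on_hand[A=29 B=59 C=25] avail[A=29 B=59 C=20] open={R1}
Step 2: commit R1 -> on_hand[A=29 B=59 C=20] avail[A=29 B=59 C=20] open={}
Step 3: reserve R2 A 5 -> on_hand[A=29 B=59 C=20] avail[A=24 B=59 C=20] open={R2}
Step 4: reserve R3 A 3 -> on_hand[A=29 B=59 C=20] avail[A=21 B=59 C=20] open={R2,R3}
Step 5: reserve R4 B 8 -> on_hand[A=29 B=59 C=20] avail[A=21 B=51 C=20] open={R2,R3,R4}
Step 6: reserve R5 C 9 -> on_hand[A=29 B=59 C=20] avail[A=21 B=51 C=11] open={R2,R3,R4,R5}
Step 7: commit R2 -> on_hand[A=24 B=59 C=20] avail[A=21 B=51 C=11] open={R3,R4,R5}
Step 8: cancel R5 -> on_hand[A=24 B=59 C=20] avail[A=21 B=51 C=20] open={R3,R4}
Step 9: cancel R4 -> on_hand[A=24 B=59 C=20] avail[A=21 B=59 C=20] open={R3}
Step 10: cancel R3 -> on_hand[A=24 B=59 C=20] avail[A=24 B=59 C=20] open={}
Step 11: reserve R6 B 9 -> on_hand[A=24 B=59 C=20] avail[A=24 B=50 C=20] open={R6}
Open reservations: ['R6'] -> 1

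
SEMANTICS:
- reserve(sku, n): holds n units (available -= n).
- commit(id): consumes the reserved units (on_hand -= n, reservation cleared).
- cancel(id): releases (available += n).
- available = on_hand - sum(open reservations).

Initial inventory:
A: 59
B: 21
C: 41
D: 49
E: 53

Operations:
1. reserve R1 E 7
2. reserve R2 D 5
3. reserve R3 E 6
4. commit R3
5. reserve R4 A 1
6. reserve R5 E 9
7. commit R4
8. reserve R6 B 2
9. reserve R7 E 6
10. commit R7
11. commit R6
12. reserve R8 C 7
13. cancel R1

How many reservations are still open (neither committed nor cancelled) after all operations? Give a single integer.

Step 1: reserve R1 E 7 -> on_hand[A=59 B=21 C=41 D=49 E=53] avail[A=59 B=21 C=41 D=49 E=46] open={R1}
Step 2: reserve R2 D 5 -> on_hand[A=59 B=21 C=41 D=49 E=53] avail[A=59 B=21 C=41 D=44 E=46] open={R1,R2}
Step 3: reserve R3 E 6 -> on_hand[A=59 B=21 C=41 D=49 E=53] avail[A=59 B=21 C=41 D=44 E=40] open={R1,R2,R3}
Step 4: commit R3 -> on_hand[A=59 B=21 C=41 D=49 E=47] avail[A=59 B=21 C=41 D=44 E=40] open={R1,R2}
Step 5: reserve R4 A 1 -> on_hand[A=59 B=21 C=41 D=49 E=47] avail[A=58 B=21 C=41 D=44 E=40] open={R1,R2,R4}
Step 6: reserve R5 E 9 -> on_hand[A=59 B=21 C=41 D=49 E=47] avail[A=58 B=21 C=41 D=44 E=31] open={R1,R2,R4,R5}
Step 7: commit R4 -> on_hand[A=58 B=21 C=41 D=49 E=47] avail[A=58 B=21 C=41 D=44 E=31] open={R1,R2,R5}
Step 8: reserve R6 B 2 -> on_hand[A=58 B=21 C=41 D=49 E=47] avail[A=58 B=19 C=41 D=44 E=31] open={R1,R2,R5,R6}
Step 9: reserve R7 E 6 -> on_hand[A=58 B=21 C=41 D=49 E=47] avail[A=58 B=19 C=41 D=44 E=25] open={R1,R2,R5,R6,R7}
Step 10: commit R7 -> on_hand[A=58 B=21 C=41 D=49 E=41] avail[A=58 B=19 C=41 D=44 E=25] open={R1,R2,R5,R6}
Step 11: commit R6 -> on_hand[A=58 B=19 C=41 D=49 E=41] avail[A=58 B=19 C=41 D=44 E=25] open={R1,R2,R5}
Step 12: reserve R8 C 7 -> on_hand[A=58 B=19 C=41 D=49 E=41] avail[A=58 B=19 C=34 D=44 E=25] open={R1,R2,R5,R8}
Step 13: cancel R1 -> on_hand[A=58 B=19 C=41 D=49 E=41] avail[A=58 B=19 C=34 D=44 E=32] open={R2,R5,R8}
Open reservations: ['R2', 'R5', 'R8'] -> 3

Answer: 3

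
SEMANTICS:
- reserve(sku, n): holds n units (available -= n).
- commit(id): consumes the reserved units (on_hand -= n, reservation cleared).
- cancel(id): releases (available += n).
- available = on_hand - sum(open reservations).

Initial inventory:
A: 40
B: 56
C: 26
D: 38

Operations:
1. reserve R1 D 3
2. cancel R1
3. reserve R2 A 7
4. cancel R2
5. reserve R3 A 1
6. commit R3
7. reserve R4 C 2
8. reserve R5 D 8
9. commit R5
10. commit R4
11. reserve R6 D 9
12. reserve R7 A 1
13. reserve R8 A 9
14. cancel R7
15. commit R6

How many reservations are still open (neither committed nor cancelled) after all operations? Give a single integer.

Answer: 1

Derivation:
Step 1: reserve R1 D 3 -> on_hand[A=40 B=56 C=26 D=38] avail[A=40 B=56 C=26 D=35] open={R1}
Step 2: cancel R1 -> on_hand[A=40 B=56 C=26 D=38] avail[A=40 B=56 C=26 D=38] open={}
Step 3: reserve R2 A 7 -> on_hand[A=40 B=56 C=26 D=38] avail[A=33 B=56 C=26 D=38] open={R2}
Step 4: cancel R2 -> on_hand[A=40 B=56 C=26 D=38] avail[A=40 B=56 C=26 D=38] open={}
Step 5: reserve R3 A 1 -> on_hand[A=40 B=56 C=26 D=38] avail[A=39 B=56 C=26 D=38] open={R3}
Step 6: commit R3 -> on_hand[A=39 B=56 C=26 D=38] avail[A=39 B=56 C=26 D=38] open={}
Step 7: reserve R4 C 2 -> on_hand[A=39 B=56 C=26 D=38] avail[A=39 B=56 C=24 D=38] open={R4}
Step 8: reserve R5 D 8 -> on_hand[A=39 B=56 C=26 D=38] avail[A=39 B=56 C=24 D=30] open={R4,R5}
Step 9: commit R5 -> on_hand[A=39 B=56 C=26 D=30] avail[A=39 B=56 C=24 D=30] open={R4}
Step 10: commit R4 -> on_hand[A=39 B=56 C=24 D=30] avail[A=39 B=56 C=24 D=30] open={}
Step 11: reserve R6 D 9 -> on_hand[A=39 B=56 C=24 D=30] avail[A=39 B=56 C=24 D=21] open={R6}
Step 12: reserve R7 A 1 -> on_hand[A=39 B=56 C=24 D=30] avail[A=38 B=56 C=24 D=21] open={R6,R7}
Step 13: reserve R8 A 9 -> on_hand[A=39 B=56 C=24 D=30] avail[A=29 B=56 C=24 D=21] open={R6,R7,R8}
Step 14: cancel R7 -> on_hand[A=39 B=56 C=24 D=30] avail[A=30 B=56 C=24 D=21] open={R6,R8}
Step 15: commit R6 -> on_hand[A=39 B=56 C=24 D=21] avail[A=30 B=56 C=24 D=21] open={R8}
Open reservations: ['R8'] -> 1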